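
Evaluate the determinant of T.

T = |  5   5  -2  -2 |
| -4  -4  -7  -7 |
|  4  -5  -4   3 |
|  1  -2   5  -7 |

Expand along row 1:
  + (5) · M_11   where M_11 = det([-4 -7 -7; -5 -4 3; -2 5 -7]) = 466
  − (5) · M_12   where M_12 = det([-4 -7 -7; 4 -4 3; 1 5 -7]) = -437
  + (-2) · M_13   where M_13 = det([-4 -4 -7; 4 -5 3; 1 -2 -7]) = -267
  − (-2) · M_14   where M_14 = det([-4 -4 -7; 4 -5 -4; 1 -2 5]) = 249
det = (+1)·(5)·(466) + (-1)·(5)·(-437) + (+1)·(-2)·(-267) + (-1)·(-2)·(249) = 5547

|T| = 5547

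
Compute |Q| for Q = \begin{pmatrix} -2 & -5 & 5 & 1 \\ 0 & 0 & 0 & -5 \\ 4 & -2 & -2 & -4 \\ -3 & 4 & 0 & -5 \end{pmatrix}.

The determinant is -20.

Expand along row 2 (it has 3 zeros):
  + (-5) · M_24   where M_24 = det([-2 -5 5; 4 -2 -2; -3 4 0]) = 4
det = (+1)·(-5)·(4) = -20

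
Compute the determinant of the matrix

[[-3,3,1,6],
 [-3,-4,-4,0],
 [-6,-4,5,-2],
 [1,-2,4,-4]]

332

Expand along row 2 (it has 1 zero):
  − (-3) · M_21   where M_21 = det([3 1 6; -4 5 -2; -2 4 -4]) = -84
  + (-4) · M_22   where M_22 = det([-3 1 6; -6 5 -2; 1 4 -4]) = -164
  − (-4) · M_23   where M_23 = det([-3 3 6; -6 -4 -2; 1 -2 -4]) = -18
det = (-1)·(-3)·(-84) + (+1)·(-4)·(-164) + (-1)·(-4)·(-18) = 332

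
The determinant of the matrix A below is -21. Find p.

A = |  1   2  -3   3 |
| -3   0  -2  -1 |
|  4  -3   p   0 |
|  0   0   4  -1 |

Expanding along the row containing p, det(A) is linear in p: det(A) = (-6)·p + (-15).
Set (-6)·p + (-15) = -21  ⇒  (-6)·p = -6  ⇒  p = 1.

p = 1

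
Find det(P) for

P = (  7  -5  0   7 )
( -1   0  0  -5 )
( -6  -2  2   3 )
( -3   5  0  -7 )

|P| = 200

Expand along column 3 (it has 3 zeros):
  + (2) · M_33   where M_33 = det([7 -5 7; -1 0 -5; -3 5 -7]) = 100
det = (+1)·(2)·(100) = 200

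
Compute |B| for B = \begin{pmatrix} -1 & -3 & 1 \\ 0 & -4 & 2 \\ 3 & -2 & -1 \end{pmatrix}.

|B| = -14

Expand along row 2:
  + (-4) · |-1 1; 3 -1| = (-4)·(1 − 3) = 8
  − 2 · |-1 -3; 3 -2| = −2·(2 − (-9)) = -22
Sum: (8) + (-22) = -14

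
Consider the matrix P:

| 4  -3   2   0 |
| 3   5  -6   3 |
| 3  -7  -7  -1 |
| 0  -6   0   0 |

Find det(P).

|P| = -792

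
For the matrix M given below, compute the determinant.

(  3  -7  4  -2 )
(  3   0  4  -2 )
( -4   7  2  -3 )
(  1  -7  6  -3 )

196

Expand along row 2 (it has 1 zero):
  − (3) · M_21   where M_21 = det([-7 4 -2; 7 2 -3; -7 6 -3]) = -28
  − (4) · M_23   where M_23 = det([3 -7 -2; -4 7 -3; 1 -7 -3]) = -63
  + (-2) · M_24   where M_24 = det([3 -7 4; -4 7 2; 1 -7 6]) = 70
det = (-1)·(3)·(-28) + (-1)·(4)·(-63) + (+1)·(-2)·(70) = 196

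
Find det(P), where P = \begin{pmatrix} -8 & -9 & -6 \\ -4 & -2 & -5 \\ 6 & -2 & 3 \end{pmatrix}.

Expand along row 1:
  + (-8) · |-2 -5; -2 3| = (-8)·(-6 − 10) = 128
  − (-9) · |-4 -5; 6 3| = −(-9)·(-12 − (-30)) = 162
  + (-6) · |-4 -2; 6 -2| = (-6)·(8 − (-12)) = -120
Sum: (128) + (162) + (-120) = 170

det(P) = 170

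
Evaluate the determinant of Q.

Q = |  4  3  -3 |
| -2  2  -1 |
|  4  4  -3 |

Expand along row 1:
  + 4 · |2 -1; 4 -3| = 4·(-6 − (-4)) = -8
  − 3 · |-2 -1; 4 -3| = −3·(6 − (-4)) = -30
  + (-3) · |-2 2; 4 4| = (-3)·(-8 − 8) = 48
Sum: (-8) + (-30) + (48) = 10

|Q| = 10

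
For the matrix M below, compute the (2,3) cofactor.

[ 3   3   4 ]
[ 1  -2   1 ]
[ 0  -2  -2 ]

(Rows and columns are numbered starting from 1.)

Delete row 2 and column 3; the remaining 2×2 submatrix is [3 3; 0 -2].
Its determinant is 3·(-2) − 3·0 = -6.
The cofactor carries sign (−1)^(2+3) = −1, so C_{2,3} = −(-6) = 6.

The cofactor is 6.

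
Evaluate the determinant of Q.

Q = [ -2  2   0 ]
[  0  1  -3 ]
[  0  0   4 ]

Q is upper triangular, so det(Q) is the product of the diagonal entries:
det = (-2) · (1) · (4) = -8

-8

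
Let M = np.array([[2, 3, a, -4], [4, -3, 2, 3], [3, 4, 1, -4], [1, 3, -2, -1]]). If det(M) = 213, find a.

a = 6

Expanding along the column containing a, det(M) is linear in a: det(M) = (50)·a + (-87).
Set (50)·a + (-87) = 213  ⇒  (50)·a = 300  ⇒  a = 6.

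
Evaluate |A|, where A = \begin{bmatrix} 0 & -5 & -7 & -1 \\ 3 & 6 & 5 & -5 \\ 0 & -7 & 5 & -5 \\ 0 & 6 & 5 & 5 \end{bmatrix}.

Expand along column 1 (it has 3 zeros):
  − (3) · M_21   where M_21 = det([-5 -7 -1; -7 5 -5; 6 5 5]) = -220
det = (-1)·(3)·(-220) = 660

The determinant is 660.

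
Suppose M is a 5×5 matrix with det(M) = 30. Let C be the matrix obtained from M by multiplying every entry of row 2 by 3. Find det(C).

Scaling one row by 3 multiplies the determinant by 3.
det(C) = (3)·(30) = 90

|C| = 90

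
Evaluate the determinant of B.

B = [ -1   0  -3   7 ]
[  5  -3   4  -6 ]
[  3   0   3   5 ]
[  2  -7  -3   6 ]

-442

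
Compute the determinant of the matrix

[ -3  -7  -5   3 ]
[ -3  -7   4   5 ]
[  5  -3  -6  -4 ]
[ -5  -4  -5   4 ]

-177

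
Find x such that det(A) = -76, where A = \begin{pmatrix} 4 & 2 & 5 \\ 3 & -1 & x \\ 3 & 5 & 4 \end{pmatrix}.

x = 9

Expanding along the column containing x, det(A) is linear in x: det(A) = (-14)·x + (50).
Set (-14)·x + (50) = -76  ⇒  (-14)·x = -126  ⇒  x = 9.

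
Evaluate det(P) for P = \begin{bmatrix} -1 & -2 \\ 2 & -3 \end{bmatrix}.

7

det(P) = (-1)·(-3) − (-2)·2 = 3 − (-4) = 7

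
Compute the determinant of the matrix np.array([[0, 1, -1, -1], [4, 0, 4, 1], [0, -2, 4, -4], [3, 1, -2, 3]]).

70

Expand along column 1 (it has 2 zeros):
  − (4) · M_21   where M_21 = det([1 -1 -1; -2 4 -4; 1 -2 3]) = 2
  − (3) · M_41   where M_41 = det([1 -1 -1; 0 4 1; -2 4 -4]) = -26
det = (-1)·(4)·(2) + (-1)·(3)·(-26) = 70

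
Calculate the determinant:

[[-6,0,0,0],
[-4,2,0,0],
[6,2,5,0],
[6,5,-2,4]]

-240

The matrix is lower triangular, so the determinant is the product of the diagonal entries:
det = (-6) · (2) · (5) · (4) = -240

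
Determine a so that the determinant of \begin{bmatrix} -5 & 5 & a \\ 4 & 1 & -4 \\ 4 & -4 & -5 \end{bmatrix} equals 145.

Expanding along the row containing a, det(M) is linear in a: det(M) = (-20)·a + (125).
Set (-20)·a + (125) = 145  ⇒  (-20)·a = 20  ⇒  a = -1.

a = -1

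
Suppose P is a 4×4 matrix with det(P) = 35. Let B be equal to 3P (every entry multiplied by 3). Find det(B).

|B| = 2835

For a 4×4 matrix, det(3P) = 3^4·det(P) = 81·det(P).
det(B) = (81)·(35) = 2835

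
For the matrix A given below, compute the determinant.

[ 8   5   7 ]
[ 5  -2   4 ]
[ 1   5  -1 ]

|A| = 90

Expand along row 1:
  + 8 · |-2 4; 5 -1| = 8·(2 − 20) = -144
  − 5 · |5 4; 1 -1| = −5·(-5 − 4) = 45
  + 7 · |5 -2; 1 5| = 7·(25 − (-2)) = 189
Sum: (-144) + (45) + (189) = 90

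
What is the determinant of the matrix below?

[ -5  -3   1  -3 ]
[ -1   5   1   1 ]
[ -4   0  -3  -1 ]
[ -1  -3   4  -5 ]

Expand along row 3 (it has 1 zero):
  + (-4) · M_31   where M_31 = det([-3 1 -3; 5 1 1; -3 4 -5]) = -20
  + (-3) · M_33   where M_33 = det([-5 -3 -3; -1 5 1; -1 -3 -5]) = 104
  − (-1) · M_34   where M_34 = det([-5 -3 1; -1 5 1; -1 -3 4]) = -116
det = (+1)·(-4)·(-20) + (+1)·(-3)·(104) + (-1)·(-1)·(-116) = -348

The determinant is -348.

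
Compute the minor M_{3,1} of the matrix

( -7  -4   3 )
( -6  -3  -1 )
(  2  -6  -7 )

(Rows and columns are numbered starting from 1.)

13

Delete row 3 and column 1; the remaining 2×2 submatrix is [-4 3; -3 -1].
Its determinant is (-4)·(-1) − 3·(-3) = 13.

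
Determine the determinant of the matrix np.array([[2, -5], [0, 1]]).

det = 2·1 − (-5)·0 = 2 − 0 = 2

2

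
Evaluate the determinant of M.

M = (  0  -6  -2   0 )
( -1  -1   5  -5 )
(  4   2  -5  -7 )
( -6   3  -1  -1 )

Expand along row 1 (it has 2 zeros):
  − (-6) · M_12   where M_12 = det([-1 5 -5; 4 -5 -7; -6 -1 -1]) = 402
  + (-2) · M_13   where M_13 = det([-1 -1 -5; 4 2 -7; -6 3 -1]) = -185
det = (-1)·(-6)·(402) + (+1)·(-2)·(-185) = 2782

2782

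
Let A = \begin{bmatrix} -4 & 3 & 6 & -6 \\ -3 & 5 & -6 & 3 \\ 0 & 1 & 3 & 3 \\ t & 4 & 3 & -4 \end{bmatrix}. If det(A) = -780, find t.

Expanding along the row containing t, det(A) is linear in t: det(A) = (279)·t + (1173).
Set (279)·t + (1173) = -780  ⇒  (279)·t = -1953  ⇒  t = -7.

-7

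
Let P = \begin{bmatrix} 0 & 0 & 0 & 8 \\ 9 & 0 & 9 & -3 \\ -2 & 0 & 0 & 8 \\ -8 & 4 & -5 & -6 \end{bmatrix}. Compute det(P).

Expand along row 1 (it has 3 zeros):
  − (8) · M_14   where M_14 = det([9 0 9; -2 0 0; -8 4 -5]) = -72
det = (-1)·(8)·(-72) = 576

|P| = 576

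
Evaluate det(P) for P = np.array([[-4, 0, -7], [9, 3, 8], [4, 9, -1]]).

-183

Expand along row 1:
  + (-4) · |3 8; 9 -1| = (-4)·(-3 − 72) = 300
  + (-7) · |9 3; 4 9| = (-7)·(81 − 12) = -483
Sum: (300) + (-483) = -183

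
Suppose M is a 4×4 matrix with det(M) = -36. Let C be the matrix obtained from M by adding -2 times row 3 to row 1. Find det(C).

Adding a multiple of one row to another leaves the determinant unchanged.
det(C) = (1)·(-36) = -36

-36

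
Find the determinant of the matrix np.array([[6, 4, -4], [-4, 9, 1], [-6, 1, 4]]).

The determinant is 50.

Expand along row 1:
  + 6 · |9 1; 1 4| = 6·(36 − 1) = 210
  − 4 · |-4 1; -6 4| = −4·(-16 − (-6)) = 40
  + (-4) · |-4 9; -6 1| = (-4)·(-4 − (-54)) = -200
Sum: (210) + (40) + (-200) = 50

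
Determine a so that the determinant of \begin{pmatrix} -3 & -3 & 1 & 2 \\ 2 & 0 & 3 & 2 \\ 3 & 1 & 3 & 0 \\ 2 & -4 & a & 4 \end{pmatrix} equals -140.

a = -6

Expanding along the row containing a, det(A) is linear in a: det(A) = (8)·a + (-92).
Set (8)·a + (-92) = -140  ⇒  (8)·a = -48  ⇒  a = -6.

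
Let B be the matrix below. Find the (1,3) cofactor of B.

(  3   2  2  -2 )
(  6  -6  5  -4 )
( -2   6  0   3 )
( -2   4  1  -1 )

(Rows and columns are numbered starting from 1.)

The cofactor is -76.

Delete row 1 and column 3; the remaining 3×3 submatrix is [6 -6 -4; -2 6 3; -2 4 -1].
Its determinant is -76.
The cofactor carries sign (−1)^(1+3) = +1, so C_{1,3} = +(-76) = -76.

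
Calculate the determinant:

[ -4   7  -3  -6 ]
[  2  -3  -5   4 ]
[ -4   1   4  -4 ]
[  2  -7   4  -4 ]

Expand along row 1:
  + (-4) · M_11   where M_11 = det([-3 -5 4; 1 4 -4; -7 4 -4]) = -32
  − (7) · M_12   where M_12 = det([2 -5 4; -4 4 -4; 2 4 -4]) = 24
  + (-3) · M_13   where M_13 = det([2 -3 4; -4 1 -4; 2 -7 -4]) = 112
  − (-6) · M_14   where M_14 = det([2 -3 -5; -4 1 4; 2 -7 4]) = -138
det = (+1)·(-4)·(-32) + (-1)·(7)·(24) + (+1)·(-3)·(112) + (-1)·(-6)·(-138) = -1204

-1204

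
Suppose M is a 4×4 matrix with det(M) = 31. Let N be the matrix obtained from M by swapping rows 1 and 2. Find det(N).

Swapping two rows multiplies the determinant by −1.
det(N) = (-1)·(31) = -31

-31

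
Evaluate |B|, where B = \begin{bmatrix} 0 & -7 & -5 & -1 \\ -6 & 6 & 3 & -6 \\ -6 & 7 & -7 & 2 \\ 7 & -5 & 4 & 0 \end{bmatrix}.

|B| = -1275

Expand along row 1 (it has 1 zero):
  − (-7) · M_12   where M_12 = det([-6 3 -6; -6 -7 2; 7 4 0]) = -60
  + (-5) · M_13   where M_13 = det([-6 6 -6; -6 7 2; 7 -5 0]) = 138
  − (-1) · M_14   where M_14 = det([-6 6 3; -6 7 -7; 7 -5 4]) = -165
det = (-1)·(-7)·(-60) + (+1)·(-5)·(138) + (-1)·(-1)·(-165) = -1275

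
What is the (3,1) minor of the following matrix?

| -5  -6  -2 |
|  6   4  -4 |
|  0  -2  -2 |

The minor is 32.

Delete row 3 and column 1; the remaining 2×2 submatrix is [-6 -2; 4 -4].
Its determinant is (-6)·(-4) − (-2)·4 = 32.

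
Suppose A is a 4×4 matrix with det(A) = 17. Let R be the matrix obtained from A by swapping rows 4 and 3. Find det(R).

Swapping two rows multiplies the determinant by −1.
det(R) = (-1)·(17) = -17

-17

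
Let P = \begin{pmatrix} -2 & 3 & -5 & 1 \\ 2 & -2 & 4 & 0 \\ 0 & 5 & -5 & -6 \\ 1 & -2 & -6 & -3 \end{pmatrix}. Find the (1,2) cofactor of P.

The cofactor is 66.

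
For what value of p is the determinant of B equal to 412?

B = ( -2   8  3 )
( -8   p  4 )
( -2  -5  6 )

-2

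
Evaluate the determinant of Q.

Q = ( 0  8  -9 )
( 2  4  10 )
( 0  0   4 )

Expand along column 1:
  − 2 · |8 -9; 0 4| = −2·(32 − 0) = -64

|Q| = -64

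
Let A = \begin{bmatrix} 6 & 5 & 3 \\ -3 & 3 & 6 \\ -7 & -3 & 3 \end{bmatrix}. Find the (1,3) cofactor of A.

30

Delete row 1 and column 3; the remaining 2×2 submatrix is [-3 3; -7 -3].
Its determinant is (-3)·(-3) − 3·(-7) = 30.
The cofactor carries sign (−1)^(1+3) = +1, so C_{1,3} = +(30) = 30.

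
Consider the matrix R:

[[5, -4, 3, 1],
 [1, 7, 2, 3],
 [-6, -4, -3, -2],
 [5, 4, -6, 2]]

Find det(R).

|R| = 801

Expand along row 1:
  + (5) · M_11   where M_11 = det([7 2 3; -4 -3 -2; 4 -6 2]) = -18
  − (-4) · M_12   where M_12 = det([1 2 3; -6 -3 -2; 5 -6 2]) = 139
  + (3) · M_13   where M_13 = det([1 7 3; -6 -4 -2; 5 4 2]) = 2
  − (1) · M_14   where M_14 = det([1 7 2; -6 -4 -3; 5 4 -6]) = -329
det = (+1)·(5)·(-18) + (-1)·(-4)·(139) + (+1)·(3)·(2) + (-1)·(1)·(-329) = 801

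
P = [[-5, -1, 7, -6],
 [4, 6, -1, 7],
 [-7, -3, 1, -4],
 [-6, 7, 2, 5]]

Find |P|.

det(P) = -126

Expand along row 1:
  + (-5) · M_11   where M_11 = det([6 -1 7; -3 1 -4; 7 2 5]) = 0
  − (-1) · M_12   where M_12 = det([4 -1 7; -7 1 -4; -6 2 5]) = -63
  + (7) · M_13   where M_13 = det([4 6 7; -7 -3 -4; -6 7 5]) = -63
  − (-6) · M_14   where M_14 = det([4 6 -1; -7 -3 1; -6 7 2]) = 63
det = (+1)·(-5)·(0) + (-1)·(-1)·(-63) + (+1)·(7)·(-63) + (-1)·(-6)·(63) = -126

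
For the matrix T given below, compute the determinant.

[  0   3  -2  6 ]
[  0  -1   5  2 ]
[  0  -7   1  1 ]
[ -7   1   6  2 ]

Expand along column 1 (it has 3 zeros):
  − (-7) · M_41   where M_41 = det([3 -2 6; -1 5 2; -7 1 1]) = 239
det = (-1)·(-7)·(239) = 1673

det(T) = 1673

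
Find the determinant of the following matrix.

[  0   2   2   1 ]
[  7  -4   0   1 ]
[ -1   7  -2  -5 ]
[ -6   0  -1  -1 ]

-89

Expand along row 1 (it has 1 zero):
  − (2) · M_12   where M_12 = det([7 0 1; -1 -2 -5; -6 -1 -1]) = -32
  + (2) · M_13   where M_13 = det([7 -4 1; -1 7 -5; -6 0 -1]) = -123
  − (1) · M_14   where M_14 = det([7 -4 0; -1 7 -2; -6 0 -1]) = -93
det = (-1)·(2)·(-32) + (+1)·(2)·(-123) + (-1)·(1)·(-93) = -89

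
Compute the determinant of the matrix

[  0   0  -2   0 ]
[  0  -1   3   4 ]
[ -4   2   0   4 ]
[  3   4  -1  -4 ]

Expand along row 1 (it has 3 zeros):
  + (-2) · M_13   where M_13 = det([0 -1 4; -4 2 4; 3 4 -4]) = -84
det = (+1)·(-2)·(-84) = 168

The determinant is 168.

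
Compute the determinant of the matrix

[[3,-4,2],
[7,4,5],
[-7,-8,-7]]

Expand along row 1:
  + 3 · |4 5; -8 -7| = 3·(-28 − (-40)) = 36
  − (-4) · |7 5; -7 -7| = −(-4)·(-49 − (-35)) = -56
  + 2 · |7 4; -7 -8| = 2·(-56 − (-28)) = -56
Sum: (36) + (-56) + (-56) = -76

-76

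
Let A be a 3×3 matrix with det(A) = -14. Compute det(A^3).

-2744

det(A^3) = (det A)^3 = (-14)^3 = -2744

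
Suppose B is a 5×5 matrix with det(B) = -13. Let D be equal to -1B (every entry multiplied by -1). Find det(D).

det(D) = 13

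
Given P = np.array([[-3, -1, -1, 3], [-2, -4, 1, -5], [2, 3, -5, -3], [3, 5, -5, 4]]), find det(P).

det(P) = -173

Expand along row 1:
  + (-3) · M_11   where M_11 = det([-4 1 -5; 3 -5 -3; 5 -5 4]) = 63
  − (-1) · M_12   where M_12 = det([-2 1 -5; 2 -5 -3; 3 -5 4]) = 28
  + (-1) · M_13   where M_13 = det([-2 -4 -5; 2 3 -3; 3 5 4]) = 9
  − (3) · M_14   where M_14 = det([-2 -4 1; 2 3 -5; 3 5 -5]) = 1
det = (+1)·(-3)·(63) + (-1)·(-1)·(28) + (+1)·(-1)·(9) + (-1)·(3)·(1) = -173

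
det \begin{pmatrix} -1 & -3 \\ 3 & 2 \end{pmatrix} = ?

det = (-1)·2 − (-3)·3 = -2 − (-9) = 7

The determinant is 7.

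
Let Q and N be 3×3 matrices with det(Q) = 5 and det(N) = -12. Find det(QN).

|QN| = -60

det(QN) = det(Q)·det(N) = (5)·(-12) = -60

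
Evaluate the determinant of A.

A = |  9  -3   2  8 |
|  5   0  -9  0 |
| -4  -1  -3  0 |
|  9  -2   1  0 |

Expand along column 4 (it has 3 zeros):
  − (8) · M_14   where M_14 = det([5 0 -9; -4 -1 -3; 9 -2 1]) = -188
det = (-1)·(8)·(-188) = 1504

|A| = 1504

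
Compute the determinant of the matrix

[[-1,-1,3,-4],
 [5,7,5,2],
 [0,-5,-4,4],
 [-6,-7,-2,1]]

-652

Expand along row 3 (it has 1 zero):
  − (-5) · M_32   where M_32 = det([-1 3 -4; 5 5 2; -6 -2 1]) = -140
  + (-4) · M_33   where M_33 = det([-1 -1 -4; 5 7 2; -6 -7 1]) = -32
  − (4) · M_34   where M_34 = det([-1 -1 3; 5 7 5; -6 -7 -2]) = 20
det = (-1)·(-5)·(-140) + (+1)·(-4)·(-32) + (-1)·(4)·(20) = -652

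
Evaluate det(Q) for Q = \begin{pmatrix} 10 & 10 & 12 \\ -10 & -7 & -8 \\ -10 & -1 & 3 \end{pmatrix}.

|Q| = 90

Expand along row 1:
  + 10 · |-7 -8; -1 3| = 10·(-21 − 8) = -290
  − 10 · |-10 -8; -10 3| = −10·(-30 − 80) = 1100
  + 12 · |-10 -7; -10 -1| = 12·(10 − 70) = -720
Sum: (-290) + (1100) + (-720) = 90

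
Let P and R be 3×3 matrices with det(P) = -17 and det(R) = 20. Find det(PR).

The determinant is -340.

det(PR) = det(P)·det(R) = (-17)·(20) = -340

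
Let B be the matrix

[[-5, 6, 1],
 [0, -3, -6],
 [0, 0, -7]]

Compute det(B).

B is upper triangular, so det(B) is the product of the diagonal entries:
det = (-5) · (-3) · (-7) = -105

-105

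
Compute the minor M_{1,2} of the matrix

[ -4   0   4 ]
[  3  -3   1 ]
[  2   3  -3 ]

Delete row 1 and column 2; the remaining 2×2 submatrix is [3 1; 2 -3].
Its determinant is 3·(-3) − 1·2 = -11.

-11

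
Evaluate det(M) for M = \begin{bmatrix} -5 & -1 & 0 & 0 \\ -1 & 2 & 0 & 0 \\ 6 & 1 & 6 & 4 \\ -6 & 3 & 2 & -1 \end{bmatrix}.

154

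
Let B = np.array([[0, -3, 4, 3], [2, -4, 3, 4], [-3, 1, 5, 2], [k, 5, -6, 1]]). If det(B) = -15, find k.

Expanding along the column containing k, det(B) is linear in k: det(B) = (-21)·k + (90).
Set (-21)·k + (90) = -15  ⇒  (-21)·k = -105  ⇒  k = 5.

5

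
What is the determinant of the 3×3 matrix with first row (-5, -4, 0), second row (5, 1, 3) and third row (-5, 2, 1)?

Expand along column 3:
  − 3 · |-5 -4; -5 2| = −3·(-10 − 20) = 90
  + 1 · |-5 -4; 5 1| = 1·(-5 − (-20)) = 15
Sum: (90) + (15) = 105

The determinant is 105.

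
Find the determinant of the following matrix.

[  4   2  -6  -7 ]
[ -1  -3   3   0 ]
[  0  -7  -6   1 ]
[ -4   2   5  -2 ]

The determinant is -1121.

Expand along row 2 (it has 1 zero):
  − (-1) · M_21   where M_21 = det([2 -6 -7; -7 -6 1; 2 5 -2]) = 247
  + (-3) · M_22   where M_22 = det([4 -6 -7; 0 -6 1; -4 5 -2]) = 220
  − (3) · M_23   where M_23 = det([4 2 -7; 0 -7 1; -4 2 -2]) = 236
det = (-1)·(-1)·(247) + (+1)·(-3)·(220) + (-1)·(3)·(236) = -1121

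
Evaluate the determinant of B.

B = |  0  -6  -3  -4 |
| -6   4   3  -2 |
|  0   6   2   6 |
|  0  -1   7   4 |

Expand along column 1 (it has 3 zeros):
  − (-6) · M_21   where M_21 = det([-6 -3 -4; 6 2 6; -1 7 4]) = 118
det = (-1)·(-6)·(118) = 708

The determinant is 708.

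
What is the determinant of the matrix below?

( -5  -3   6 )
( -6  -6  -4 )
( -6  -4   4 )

-16

Expand along row 1:
  + (-5) · |-6 -4; -4 4| = (-5)·(-24 − 16) = 200
  − (-3) · |-6 -4; -6 4| = −(-3)·(-24 − 24) = -144
  + 6 · |-6 -6; -6 -4| = 6·(24 − 36) = -72
Sum: (200) + (-144) + (-72) = -16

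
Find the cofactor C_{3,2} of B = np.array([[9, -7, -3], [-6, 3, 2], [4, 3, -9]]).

0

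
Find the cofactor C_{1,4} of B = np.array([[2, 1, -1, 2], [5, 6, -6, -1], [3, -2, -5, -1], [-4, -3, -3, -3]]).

Delete row 1 and column 4; the remaining 3×3 submatrix is [5 6 -6; 3 -2 -5; -4 -3 -3].
Its determinant is 231.
The cofactor carries sign (−1)^(1+4) = −1, so C_{1,4} = −(231) = -231.

-231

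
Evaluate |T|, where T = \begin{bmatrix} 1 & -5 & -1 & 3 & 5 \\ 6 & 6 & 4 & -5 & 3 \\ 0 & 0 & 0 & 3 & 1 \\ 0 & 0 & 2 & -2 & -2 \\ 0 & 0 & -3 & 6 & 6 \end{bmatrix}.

-432

T is block upper-triangular with a 2×2 block and a 3×3 block on the diagonal, so its determinant equals the product of the determinants of the diagonal blocks.
det of the 2×2 block = 36
det of the 3×3 block = -12
det = (36)·(-12) = -432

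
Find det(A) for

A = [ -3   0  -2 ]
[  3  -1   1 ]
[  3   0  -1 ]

Expand along column 2:
  + (-1) · |-3 -2; 3 -1| = (-1)·(3 − (-6)) = -9

-9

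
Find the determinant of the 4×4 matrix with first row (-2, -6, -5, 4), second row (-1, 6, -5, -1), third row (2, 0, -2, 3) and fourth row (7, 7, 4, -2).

Expand along row 3 (it has 1 zero):
  + (2) · M_31   where M_31 = det([-6 -5 4; 6 -5 -1; 7 4 -2]) = 127
  + (-2) · M_33   where M_33 = det([-2 -6 4; -1 6 -1; 7 7 -2]) = -132
  − (3) · M_34   where M_34 = det([-2 -6 -5; -1 6 -5; 7 7 4]) = 313
det = (+1)·(2)·(127) + (+1)·(-2)·(-132) + (-1)·(3)·(313) = -421

The determinant is -421.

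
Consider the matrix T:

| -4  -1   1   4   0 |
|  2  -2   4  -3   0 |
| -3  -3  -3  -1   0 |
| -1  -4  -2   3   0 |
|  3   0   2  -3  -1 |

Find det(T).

The determinant is 552.

Expand along column 5 (it has 4 zeros):
  + (-1) · M_55   where M_55 = det([-4 -1 1 4; 2 -2 4 -3; -3 -3 -3 -1; -1 -4 -2 3]) = -552
det = (+1)·(-1)·(-552) = 552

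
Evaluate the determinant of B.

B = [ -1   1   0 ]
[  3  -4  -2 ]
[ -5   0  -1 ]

The determinant is 9.

Expand along row 1:
  + (-1) · |-4 -2; 0 -1| = (-1)·(4 − 0) = -4
  − 1 · |3 -2; -5 -1| = −1·(-3 − 10) = 13
Sum: (-4) + (13) = 9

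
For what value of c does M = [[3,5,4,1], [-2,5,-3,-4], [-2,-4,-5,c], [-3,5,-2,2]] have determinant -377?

Expanding along the row containing c, det(M) is linear in c: det(M) = (-60)·c + (-437).
Set (-60)·c + (-437) = -377  ⇒  (-60)·c = 60  ⇒  c = -1.

-1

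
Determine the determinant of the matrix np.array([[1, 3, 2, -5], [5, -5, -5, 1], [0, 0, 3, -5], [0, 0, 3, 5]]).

The matrix is block upper-triangular with a 2×2 block and a 2×2 block on the diagonal, so its determinant equals the product of the determinants of the diagonal blocks.
det of the 2×2 block = -20
det of the 2×2 block = 30
det = (-20)·(30) = -600

-600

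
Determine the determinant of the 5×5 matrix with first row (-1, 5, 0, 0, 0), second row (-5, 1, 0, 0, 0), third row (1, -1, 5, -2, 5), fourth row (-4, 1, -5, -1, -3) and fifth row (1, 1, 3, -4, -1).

The matrix is block lower-triangular with a 2×2 block and a 3×3 block on the diagonal, so its determinant equals the product of the determinants of the diagonal blocks.
det of the 2×2 block = 24
det of the 3×3 block = 88
det = (24)·(88) = 2112

2112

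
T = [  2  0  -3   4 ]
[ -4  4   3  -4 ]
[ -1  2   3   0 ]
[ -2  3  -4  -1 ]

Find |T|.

|T| = 0

Expand along row 1 (it has 1 zero):
  + (2) · M_11   where M_11 = det([4 3 -4; 2 3 0; 3 -4 -1]) = 62
  + (-3) · M_13   where M_13 = det([-4 4 -4; -1 2 0; -2 3 -1]) = 0
  − (4) · M_14   where M_14 = det([-4 4 3; -1 2 3; -2 3 -4]) = 31
det = (+1)·(2)·(62) + (+1)·(-3)·(0) + (-1)·(4)·(31) = 0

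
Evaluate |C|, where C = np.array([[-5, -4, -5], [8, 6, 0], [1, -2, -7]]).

96

Expand along column 3:
  + (-5) · |8 6; 1 -2| = (-5)·(-16 − 6) = 110
  + (-7) · |-5 -4; 8 6| = (-7)·(-30 − (-32)) = -14
Sum: (110) + (-14) = 96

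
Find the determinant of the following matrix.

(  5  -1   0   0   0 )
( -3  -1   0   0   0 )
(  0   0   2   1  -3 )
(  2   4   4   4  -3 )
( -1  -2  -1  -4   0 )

The determinant is -120.

The matrix is block lower-triangular with a 2×2 block and a 3×3 block on the diagonal, so its determinant equals the product of the determinants of the diagonal blocks.
det of the 2×2 block = -8
det of the 3×3 block = 15
det = (-8)·(15) = -120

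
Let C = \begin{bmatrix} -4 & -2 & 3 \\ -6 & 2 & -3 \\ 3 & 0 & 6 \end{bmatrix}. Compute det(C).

-120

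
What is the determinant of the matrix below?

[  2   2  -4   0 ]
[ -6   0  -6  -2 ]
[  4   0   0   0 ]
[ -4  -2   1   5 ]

Expand along row 3 (it has 3 zeros):
  + (4) · M_31   where M_31 = det([2 -4 0; 0 -6 -2; -2 1 5]) = -72
det = (+1)·(4)·(-72) = -288

-288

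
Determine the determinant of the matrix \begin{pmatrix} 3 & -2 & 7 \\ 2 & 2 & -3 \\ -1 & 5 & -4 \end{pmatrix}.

The determinant is 83.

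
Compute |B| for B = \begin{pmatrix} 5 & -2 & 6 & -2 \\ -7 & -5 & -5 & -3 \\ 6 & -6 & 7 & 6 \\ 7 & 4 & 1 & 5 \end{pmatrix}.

Expand along row 1:
  + (5) · M_11   where M_11 = det([-5 -5 -3; -6 7 6; 4 1 5]) = -313
  − (-2) · M_12   where M_12 = det([-7 -5 -3; 6 7 6; 7 1 5]) = -134
  + (6) · M_13   where M_13 = det([-7 -5 -3; 6 -6 6; 7 4 5]) = 120
  − (-2) · M_14   where M_14 = det([-7 -5 -5; 6 -6 7; 7 4 1]) = -307
det = (+1)·(5)·(-313) + (-1)·(-2)·(-134) + (+1)·(6)·(120) + (-1)·(-2)·(-307) = -1727

|B| = -1727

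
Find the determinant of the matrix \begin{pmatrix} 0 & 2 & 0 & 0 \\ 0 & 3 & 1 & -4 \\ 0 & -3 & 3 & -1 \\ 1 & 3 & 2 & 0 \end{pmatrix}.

Expand along row 1 (it has 3 zeros):
  − (2) · M_12   where M_12 = det([0 1 -4; 0 3 -1; 1 2 0]) = 11
det = (-1)·(2)·(11) = -22

-22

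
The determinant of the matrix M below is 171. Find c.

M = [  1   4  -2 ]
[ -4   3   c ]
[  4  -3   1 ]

8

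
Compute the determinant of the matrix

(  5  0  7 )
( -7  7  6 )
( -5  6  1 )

-194

Expand along column 2:
  + 7 · |5 7; -5 1| = 7·(5 − (-35)) = 280
  − 6 · |5 7; -7 6| = −6·(30 − (-49)) = -474
Sum: (280) + (-474) = -194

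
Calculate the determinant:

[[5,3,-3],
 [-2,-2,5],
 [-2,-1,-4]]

17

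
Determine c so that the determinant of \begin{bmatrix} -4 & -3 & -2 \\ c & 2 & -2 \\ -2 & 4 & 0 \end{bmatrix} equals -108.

Expanding along the column containing c, det(B) is linear in c: det(B) = (-8)·c + (-52).
Set (-8)·c + (-52) = -108  ⇒  (-8)·c = -56  ⇒  c = 7.

7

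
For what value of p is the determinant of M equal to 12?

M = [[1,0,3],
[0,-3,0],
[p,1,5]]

3

Expanding along the column containing p, det(M) is linear in p: det(M) = (9)·p + (-15).
Set (9)·p + (-15) = 12  ⇒  (9)·p = 27  ⇒  p = 3.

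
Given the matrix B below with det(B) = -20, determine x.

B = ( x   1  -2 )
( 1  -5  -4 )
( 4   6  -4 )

x = 1

Expanding along the column containing x, det(B) is linear in x: det(B) = (44)·x + (-64).
Set (44)·x + (-64) = -20  ⇒  (44)·x = 44  ⇒  x = 1.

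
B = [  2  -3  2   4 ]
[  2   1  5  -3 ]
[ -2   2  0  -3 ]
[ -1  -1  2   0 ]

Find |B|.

det(B) = -23

Expand along row 3 (it has 1 zero):
  + (-2) · M_31   where M_31 = det([-3 2 4; 1 5 -3; -1 2 0]) = 16
  − (2) · M_32   where M_32 = det([2 2 4; 2 5 -3; -1 2 0]) = 54
  − (-3) · M_34   where M_34 = det([2 -3 2; 2 1 5; -1 -1 2]) = 39
det = (+1)·(-2)·(16) + (-1)·(2)·(54) + (-1)·(-3)·(39) = -23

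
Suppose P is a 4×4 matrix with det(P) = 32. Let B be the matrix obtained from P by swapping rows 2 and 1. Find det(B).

The determinant is -32.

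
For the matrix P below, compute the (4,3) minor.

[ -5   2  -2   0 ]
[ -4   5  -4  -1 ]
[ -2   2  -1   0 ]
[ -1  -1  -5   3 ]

Delete row 4 and column 3; the remaining 3×3 submatrix is [-5 2 0; -4 5 -1; -2 2 0].
Its determinant is -6.

The minor is -6.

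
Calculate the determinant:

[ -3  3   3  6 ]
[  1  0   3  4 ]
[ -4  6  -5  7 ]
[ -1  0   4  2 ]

Expand along column 2 (it has 2 zeros):
  − (3) · M_12   where M_12 = det([1 3 4; -4 -5 7; -1 4 2]) = -119
  − (6) · M_32   where M_32 = det([-3 3 6; 1 3 4; -1 4 2]) = 54
det = (-1)·(3)·(-119) + (-1)·(6)·(54) = 33

33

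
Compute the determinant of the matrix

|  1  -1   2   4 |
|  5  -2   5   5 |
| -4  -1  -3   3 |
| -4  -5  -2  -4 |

168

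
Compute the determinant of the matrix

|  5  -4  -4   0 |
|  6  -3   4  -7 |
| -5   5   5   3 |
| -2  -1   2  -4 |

The determinant is -319.

Expand along row 1 (it has 1 zero):
  + (5) · M_11   where M_11 = det([-3 4 -7; 5 5 3; -1 2 -4]) = 41
  − (-4) · M_12   where M_12 = det([6 4 -7; -5 5 3; -2 2 -4]) = -260
  + (-4) · M_13   where M_13 = det([6 -3 -7; -5 5 3; -2 -1 -4]) = -129
det = (+1)·(5)·(41) + (-1)·(-4)·(-260) + (+1)·(-4)·(-129) = -319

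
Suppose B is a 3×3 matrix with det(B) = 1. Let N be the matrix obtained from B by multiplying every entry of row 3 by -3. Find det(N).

-3

Scaling one row by -3 multiplies the determinant by -3.
det(N) = (-3)·(1) = -3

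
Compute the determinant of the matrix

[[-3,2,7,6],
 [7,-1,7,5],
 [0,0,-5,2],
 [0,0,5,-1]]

The determinant is 55.

The matrix is block upper-triangular with a 2×2 block and a 2×2 block on the diagonal, so its determinant equals the product of the determinants of the diagonal blocks.
det of the 2×2 block = -11
det of the 2×2 block = -5
det = (-11)·(-5) = 55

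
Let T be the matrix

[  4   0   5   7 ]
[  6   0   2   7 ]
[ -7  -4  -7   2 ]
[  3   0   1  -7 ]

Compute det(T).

Expand along column 2 (it has 3 zeros):
  − (-4) · M_32   where M_32 = det([4 5 7; 6 2 7; 3 1 -7]) = 231
det = (-1)·(-4)·(231) = 924

det(T) = 924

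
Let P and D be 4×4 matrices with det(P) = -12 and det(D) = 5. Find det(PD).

det(PD) = -60

det(PD) = det(P)·det(D) = (-12)·(5) = -60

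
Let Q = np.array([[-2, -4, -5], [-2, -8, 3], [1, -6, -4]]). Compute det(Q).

det(Q) = -180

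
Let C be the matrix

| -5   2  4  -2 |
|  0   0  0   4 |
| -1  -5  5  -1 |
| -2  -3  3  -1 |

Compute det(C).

The determinant is -168.

Expand along row 2 (it has 3 zeros):
  + (4) · M_24   where M_24 = det([-5 2 4; -1 -5 5; -2 -3 3]) = -42
det = (+1)·(4)·(-42) = -168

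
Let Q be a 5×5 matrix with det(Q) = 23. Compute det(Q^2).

529

det(Q^2) = (det Q)^2 = (23)^2 = 529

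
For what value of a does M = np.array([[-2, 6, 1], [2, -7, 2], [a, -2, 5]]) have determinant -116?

a = -6

Expanding along the column containing a, det(M) is linear in a: det(M) = (19)·a + (-2).
Set (19)·a + (-2) = -116  ⇒  (19)·a = -114  ⇒  a = -6.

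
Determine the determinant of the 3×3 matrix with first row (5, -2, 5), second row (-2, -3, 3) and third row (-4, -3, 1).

Expand along row 1:
  + 5 · |-3 3; -3 1| = 5·(-3 − (-9)) = 30
  − (-2) · |-2 3; -4 1| = −(-2)·(-2 − (-12)) = 20
  + 5 · |-2 -3; -4 -3| = 5·(6 − 12) = -30
Sum: (30) + (20) + (-30) = 20

20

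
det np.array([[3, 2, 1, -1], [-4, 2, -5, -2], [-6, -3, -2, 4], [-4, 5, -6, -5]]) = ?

-61

Expand along row 1:
  + (3) · M_11   where M_11 = det([2 -5 -2; -3 -2 4; 5 -6 -5]) = -13
  − (2) · M_12   where M_12 = det([-4 -5 -2; -6 -2 4; -4 -6 -5]) = 38
  + (1) · M_13   where M_13 = det([-4 2 -2; -6 -3 4; -4 5 -5]) = 12
  − (-1) · M_14   where M_14 = det([-4 2 -5; -6 -3 -2; -4 5 -6]) = 42
det = (+1)·(3)·(-13) + (-1)·(2)·(38) + (+1)·(1)·(12) + (-1)·(-1)·(42) = -61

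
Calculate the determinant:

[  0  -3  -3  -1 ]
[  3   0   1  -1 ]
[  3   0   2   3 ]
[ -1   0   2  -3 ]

-114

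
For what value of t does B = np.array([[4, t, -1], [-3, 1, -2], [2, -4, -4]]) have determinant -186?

8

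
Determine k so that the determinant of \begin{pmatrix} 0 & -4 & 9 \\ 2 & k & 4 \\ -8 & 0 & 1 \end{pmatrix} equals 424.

4

Expanding along the column containing k, det(M) is linear in k: det(M) = (72)·k + (136).
Set (72)·k + (136) = 424  ⇒  (72)·k = 288  ⇒  k = 4.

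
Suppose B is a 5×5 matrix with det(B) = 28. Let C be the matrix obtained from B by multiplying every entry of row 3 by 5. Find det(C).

|C| = 140

Scaling one row by 5 multiplies the determinant by 5.
det(C) = (5)·(28) = 140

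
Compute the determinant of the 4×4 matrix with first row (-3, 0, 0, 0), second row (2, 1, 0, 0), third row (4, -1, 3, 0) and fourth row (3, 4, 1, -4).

36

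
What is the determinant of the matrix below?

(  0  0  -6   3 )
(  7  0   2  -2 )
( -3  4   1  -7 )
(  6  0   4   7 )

-1656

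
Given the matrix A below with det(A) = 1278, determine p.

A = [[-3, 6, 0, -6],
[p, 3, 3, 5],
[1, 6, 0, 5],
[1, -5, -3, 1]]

Expanding along the column containing p, det(A) is linear in p: det(A) = (-198)·p + (288).
Set (-198)·p + (288) = 1278  ⇒  (-198)·p = 990  ⇒  p = -5.

-5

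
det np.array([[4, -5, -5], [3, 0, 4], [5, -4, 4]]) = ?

84

Expand along column 2:
  − (-5) · |3 4; 5 4| = −(-5)·(12 − 20) = -40
  − (-4) · |4 -5; 3 4| = −(-4)·(16 − (-15)) = 124
Sum: (-40) + (124) = 84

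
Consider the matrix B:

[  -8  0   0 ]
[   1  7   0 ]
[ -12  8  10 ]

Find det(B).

B is lower triangular, so det(B) is the product of the diagonal entries:
det = (-8) · (7) · (10) = -560

|B| = -560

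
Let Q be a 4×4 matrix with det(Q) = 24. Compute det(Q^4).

The determinant is 331776.

det(Q^4) = (det Q)^4 = (24)^4 = 331776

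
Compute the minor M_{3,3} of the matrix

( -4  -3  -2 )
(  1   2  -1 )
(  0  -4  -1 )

-5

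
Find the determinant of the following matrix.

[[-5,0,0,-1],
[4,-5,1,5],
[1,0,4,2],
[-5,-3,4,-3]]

-605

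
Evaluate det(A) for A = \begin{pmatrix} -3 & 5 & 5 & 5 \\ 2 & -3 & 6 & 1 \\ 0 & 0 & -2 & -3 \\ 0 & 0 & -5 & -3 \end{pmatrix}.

A is block upper-triangular with a 2×2 block and a 2×2 block on the diagonal, so its determinant equals the product of the determinants of the diagonal blocks.
det of the 2×2 block = -1
det of the 2×2 block = -9
det = (-1)·(-9) = 9

9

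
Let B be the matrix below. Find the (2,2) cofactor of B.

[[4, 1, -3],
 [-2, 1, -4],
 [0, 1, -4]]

-16

Delete row 2 and column 2; the remaining 2×2 submatrix is [4 -3; 0 -4].
Its determinant is 4·(-4) − (-3)·0 = -16.
The cofactor carries sign (−1)^(2+2) = +1, so C_{2,2} = +(-16) = -16.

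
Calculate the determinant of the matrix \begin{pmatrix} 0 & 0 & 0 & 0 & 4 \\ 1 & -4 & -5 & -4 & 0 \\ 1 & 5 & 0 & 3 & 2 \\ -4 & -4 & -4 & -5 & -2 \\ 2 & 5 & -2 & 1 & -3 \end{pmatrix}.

668

Expand along row 1 (it has 4 zeros):
  + (4) · M_15   where M_15 = det([1 -4 -5 -4; 1 5 0 3; -4 -4 -4 -5; 2 5 -2 1]) = 167
det = (+1)·(4)·(167) = 668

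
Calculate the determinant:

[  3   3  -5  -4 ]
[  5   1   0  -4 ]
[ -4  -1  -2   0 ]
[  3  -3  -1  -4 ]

Expand along row 2 (it has 1 zero):
  − (5) · M_21   where M_21 = det([3 -5 -4; -1 -2 0; -3 -1 -4]) = 64
  + (1) · M_22   where M_22 = det([3 -5 -4; -4 -2 0; 3 -1 -4]) = 64
  + (-4) · M_24   where M_24 = det([3 3 -5; -4 -1 -2; 3 -3 -1]) = -120
det = (-1)·(5)·(64) + (+1)·(1)·(64) + (+1)·(-4)·(-120) = 224

224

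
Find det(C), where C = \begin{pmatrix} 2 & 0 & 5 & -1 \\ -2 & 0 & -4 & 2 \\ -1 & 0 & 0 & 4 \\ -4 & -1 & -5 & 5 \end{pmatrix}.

det(C) = -2

Expand along column 2 (it has 3 zeros):
  + (-1) · M_42   where M_42 = det([2 5 -1; -2 -4 2; -1 0 4]) = 2
det = (+1)·(-1)·(2) = -2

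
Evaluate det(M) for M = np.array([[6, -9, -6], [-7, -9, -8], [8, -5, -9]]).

det(M) = 747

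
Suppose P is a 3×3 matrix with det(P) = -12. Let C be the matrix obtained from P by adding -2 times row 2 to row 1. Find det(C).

-12

Adding a multiple of one row to another leaves the determinant unchanged.
det(C) = (1)·(-12) = -12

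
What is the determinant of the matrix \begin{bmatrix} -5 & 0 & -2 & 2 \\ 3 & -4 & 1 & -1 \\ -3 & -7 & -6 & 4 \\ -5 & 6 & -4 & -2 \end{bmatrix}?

Expand along row 1 (it has 1 zero):
  + (-5) · M_11   where M_11 = det([-4 1 -1; -7 -6 4; 6 -4 -2]) = -166
  + (-2) · M_13   where M_13 = det([3 -4 -1; -3 -7 4; -5 6 -2]) = 127
  − (2) · M_14   where M_14 = det([3 -4 1; -3 -7 -6; -5 6 -4]) = 67
det = (+1)·(-5)·(-166) + (+1)·(-2)·(127) + (-1)·(2)·(67) = 442

The determinant is 442.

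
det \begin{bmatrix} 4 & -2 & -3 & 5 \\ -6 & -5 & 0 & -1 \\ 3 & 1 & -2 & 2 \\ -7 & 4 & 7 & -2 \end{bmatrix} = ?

278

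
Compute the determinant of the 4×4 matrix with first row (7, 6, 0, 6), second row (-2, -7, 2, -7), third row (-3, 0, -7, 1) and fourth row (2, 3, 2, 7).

Expand along row 1 (it has 1 zero):
  + (7) · M_11   where M_11 = det([-7 2 -7; 0 -7 1; 3 2 7]) = 216
  − (6) · M_12   where M_12 = det([-2 2 -7; -3 -7 1; 2 2 7]) = 92
  − (6) · M_14   where M_14 = det([-2 -7 2; -3 0 -7; 2 3 2]) = -4
det = (+1)·(7)·(216) + (-1)·(6)·(92) + (-1)·(6)·(-4) = 984

The determinant is 984.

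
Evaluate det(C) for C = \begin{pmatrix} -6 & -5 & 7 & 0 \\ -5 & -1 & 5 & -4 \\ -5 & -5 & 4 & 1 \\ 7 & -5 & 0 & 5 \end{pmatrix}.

Expand along row 1 (it has 1 zero):
  + (-6) · M_11   where M_11 = det([-1 5 -4; -5 4 1; -5 0 5]) = 0
  − (-5) · M_12   where M_12 = det([-5 5 -4; -5 4 1; 7 0 5]) = 172
  + (7) · M_13   where M_13 = det([-5 -1 -4; -5 -5 1; 7 -5 5]) = -172
det = (+1)·(-6)·(0) + (-1)·(-5)·(172) + (+1)·(7)·(-172) = -344

The determinant is -344.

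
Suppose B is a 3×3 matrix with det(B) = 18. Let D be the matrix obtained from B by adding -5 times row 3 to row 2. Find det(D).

18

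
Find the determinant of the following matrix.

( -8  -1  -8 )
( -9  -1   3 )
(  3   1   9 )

Expand along column 1:
  + (-8) · |-1 3; 1 9| = (-8)·(-9 − 3) = 96
  − (-9) · |-1 -8; 1 9| = −(-9)·(-9 − (-8)) = -9
  + 3 · |-1 -8; -1 3| = 3·(-3 − 8) = -33
Sum: (96) + (-9) + (-33) = 54

54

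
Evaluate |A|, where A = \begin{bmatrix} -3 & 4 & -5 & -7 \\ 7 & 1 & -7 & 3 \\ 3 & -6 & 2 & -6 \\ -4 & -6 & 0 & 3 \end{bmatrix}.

Expand along row 4 (it has 1 zero):
  − (-4) · M_41   where M_41 = det([4 -5 -7; 1 -7 3; -6 2 -6]) = 484
  + (-6) · M_42   where M_42 = det([-3 -5 -7; 7 -7 3; 3 2 -6]) = -608
  + (3) · M_44   where M_44 = det([-3 4 -5; 7 1 -7; 3 -6 2]) = 205
det = (-1)·(-4)·(484) + (+1)·(-6)·(-608) + (+1)·(3)·(205) = 6199

6199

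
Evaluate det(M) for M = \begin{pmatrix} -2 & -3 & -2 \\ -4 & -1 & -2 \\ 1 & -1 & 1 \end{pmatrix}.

Expand along column 1:
  + (-2) · |-1 -2; -1 1| = (-2)·(-1 − 2) = 6
  − (-4) · |-3 -2; -1 1| = −(-4)·(-3 − 2) = -20
  + 1 · |-3 -2; -1 -2| = 1·(6 − 2) = 4
Sum: (6) + (-20) + (4) = -10

-10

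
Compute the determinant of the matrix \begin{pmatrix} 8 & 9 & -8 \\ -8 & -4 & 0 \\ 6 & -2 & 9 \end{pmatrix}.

40

Expand along column 3:
  + (-8) · |-8 -4; 6 -2| = (-8)·(16 − (-24)) = -320
  + 9 · |8 9; -8 -4| = 9·(-32 − (-72)) = 360
Sum: (-320) + (360) = 40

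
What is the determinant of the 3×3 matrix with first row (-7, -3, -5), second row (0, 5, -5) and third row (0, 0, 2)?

-70

The matrix is upper triangular, so the determinant is the product of the diagonal entries:
det = (-7) · (5) · (2) = -70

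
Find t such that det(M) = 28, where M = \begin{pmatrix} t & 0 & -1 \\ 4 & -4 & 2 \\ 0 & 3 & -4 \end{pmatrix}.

t = 4

Expanding along the column containing t, det(M) is linear in t: det(M) = (10)·t + (-12).
Set (10)·t + (-12) = 28  ⇒  (10)·t = 40  ⇒  t = 4.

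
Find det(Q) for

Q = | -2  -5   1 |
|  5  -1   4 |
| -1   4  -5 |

|Q| = -64

Expand along row 1:
  + (-2) · |-1 4; 4 -5| = (-2)·(5 − 16) = 22
  − (-5) · |5 4; -1 -5| = −(-5)·(-25 − (-4)) = -105
  + 1 · |5 -1; -1 4| = 1·(20 − 1) = 19
Sum: (22) + (-105) + (19) = -64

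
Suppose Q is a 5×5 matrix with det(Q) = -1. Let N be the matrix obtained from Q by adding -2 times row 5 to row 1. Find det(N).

Adding a multiple of one row to another leaves the determinant unchanged.
det(N) = (1)·(-1) = -1

det(N) = -1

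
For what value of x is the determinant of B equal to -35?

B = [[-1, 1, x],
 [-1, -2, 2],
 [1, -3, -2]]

x = -5

Expanding along the column containing x, det(B) is linear in x: det(B) = (5)·x + (-10).
Set (5)·x + (-10) = -35  ⇒  (5)·x = -25  ⇒  x = -5.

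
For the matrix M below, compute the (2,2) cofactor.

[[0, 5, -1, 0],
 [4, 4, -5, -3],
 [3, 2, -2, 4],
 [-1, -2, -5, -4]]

Delete row 2 and column 2; the remaining 3×3 submatrix is [0 -1 0; 3 -2 4; -1 -5 -4].
Its determinant is -8.
The cofactor carries sign (−1)^(2+2) = +1, so C_{2,2} = +(-8) = -8.

-8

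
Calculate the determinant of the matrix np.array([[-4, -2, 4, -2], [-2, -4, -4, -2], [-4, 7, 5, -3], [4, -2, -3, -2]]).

The determinant is 976.

Expand along row 1:
  + (-4) · M_11   where M_11 = det([-4 -4 -2; 7 5 -3; -2 -3 -2]) = 18
  − (-2) · M_12   where M_12 = det([-2 -4 -2; -4 5 -3; 4 -3 -2]) = 134
  + (4) · M_13   where M_13 = det([-2 -4 -2; -4 7 -3; 4 -2 -2]) = 160
  − (-2) · M_14   where M_14 = det([-2 -4 -4; -4 7 5; 4 -2 -3]) = 70
det = (+1)·(-4)·(18) + (-1)·(-2)·(134) + (+1)·(4)·(160) + (-1)·(-2)·(70) = 976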